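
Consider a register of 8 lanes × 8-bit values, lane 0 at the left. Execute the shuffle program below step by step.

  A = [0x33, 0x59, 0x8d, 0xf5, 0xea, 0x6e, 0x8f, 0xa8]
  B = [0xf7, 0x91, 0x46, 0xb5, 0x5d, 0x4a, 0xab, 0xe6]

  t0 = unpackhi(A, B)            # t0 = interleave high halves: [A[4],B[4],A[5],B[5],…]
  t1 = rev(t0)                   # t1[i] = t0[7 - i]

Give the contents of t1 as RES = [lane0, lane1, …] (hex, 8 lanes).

RES = [ 0xe6  0xa8  0xab  0x8f  0x4a  0x6e  0x5d  0xea ]

t0 = [0xea, 0x5d, 0x6e, 0x4a, 0x8f, 0xab, 0xa8, 0xe6]
t1 = [0xe6, 0xa8, 0xab, 0x8f, 0x4a, 0x6e, 0x5d, 0xea]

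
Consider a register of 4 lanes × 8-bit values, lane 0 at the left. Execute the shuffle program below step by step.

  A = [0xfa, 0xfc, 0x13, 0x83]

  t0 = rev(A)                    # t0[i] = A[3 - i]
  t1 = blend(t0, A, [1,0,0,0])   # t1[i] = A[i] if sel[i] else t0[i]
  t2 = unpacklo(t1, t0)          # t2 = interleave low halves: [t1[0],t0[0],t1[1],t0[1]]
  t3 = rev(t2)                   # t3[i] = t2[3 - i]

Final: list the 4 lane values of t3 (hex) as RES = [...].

→ t0 |83|13|fc|fa|
→ t1 |fa|13|fc|fa|
→ t2 |fa|83|13|13|
→ t3 |13|13|83|fa|

RES = [0x13, 0x13, 0x83, 0xfa]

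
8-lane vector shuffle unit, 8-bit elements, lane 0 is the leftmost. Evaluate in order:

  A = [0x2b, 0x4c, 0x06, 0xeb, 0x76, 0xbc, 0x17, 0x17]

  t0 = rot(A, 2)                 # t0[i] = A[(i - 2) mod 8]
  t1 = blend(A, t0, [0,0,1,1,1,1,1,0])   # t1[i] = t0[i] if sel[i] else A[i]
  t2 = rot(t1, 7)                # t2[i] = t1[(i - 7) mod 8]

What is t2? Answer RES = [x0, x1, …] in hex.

→ t0 |17|17|2b|4c|06|eb|76|bc|
→ t1 |2b|4c|2b|4c|06|eb|76|17|
→ t2 |4c|2b|4c|06|eb|76|17|2b|

RES = [ 0x4c  0x2b  0x4c  0x06  0xeb  0x76  0x17  0x2b ]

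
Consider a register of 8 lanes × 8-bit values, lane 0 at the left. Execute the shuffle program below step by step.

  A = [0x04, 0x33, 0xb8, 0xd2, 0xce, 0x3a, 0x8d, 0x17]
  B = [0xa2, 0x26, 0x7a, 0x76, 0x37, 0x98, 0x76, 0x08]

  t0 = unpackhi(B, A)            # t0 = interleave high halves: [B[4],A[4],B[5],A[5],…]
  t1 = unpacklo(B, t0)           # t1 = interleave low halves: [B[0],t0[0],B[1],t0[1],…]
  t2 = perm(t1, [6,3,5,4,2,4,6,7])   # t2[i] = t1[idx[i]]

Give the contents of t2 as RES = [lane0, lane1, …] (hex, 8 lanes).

RES = [ 0x76  0xce  0x98  0x7a  0x26  0x7a  0x76  0x3a ]

t0 = [0x37, 0xce, 0x98, 0x3a, 0x76, 0x8d, 0x08, 0x17]
t1 = [0xa2, 0x37, 0x26, 0xce, 0x7a, 0x98, 0x76, 0x3a]
t2 = [0x76, 0xce, 0x98, 0x7a, 0x26, 0x7a, 0x76, 0x3a]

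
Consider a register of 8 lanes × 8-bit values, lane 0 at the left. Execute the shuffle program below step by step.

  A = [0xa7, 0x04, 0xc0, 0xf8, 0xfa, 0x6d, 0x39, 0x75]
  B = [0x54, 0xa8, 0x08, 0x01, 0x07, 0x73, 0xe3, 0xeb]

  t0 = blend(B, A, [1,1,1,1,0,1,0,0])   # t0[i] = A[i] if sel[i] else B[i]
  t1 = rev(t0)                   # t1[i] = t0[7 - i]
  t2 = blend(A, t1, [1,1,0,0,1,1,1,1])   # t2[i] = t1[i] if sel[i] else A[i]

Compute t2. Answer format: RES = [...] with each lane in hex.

RES = [ 0xeb  0xe3  0xc0  0xf8  0xf8  0xc0  0x04  0xa7 ]

  t0: a7 04 c0 f8 07 6d e3 eb
  t1: eb e3 6d 07 f8 c0 04 a7
  t2: eb e3 c0 f8 f8 c0 04 a7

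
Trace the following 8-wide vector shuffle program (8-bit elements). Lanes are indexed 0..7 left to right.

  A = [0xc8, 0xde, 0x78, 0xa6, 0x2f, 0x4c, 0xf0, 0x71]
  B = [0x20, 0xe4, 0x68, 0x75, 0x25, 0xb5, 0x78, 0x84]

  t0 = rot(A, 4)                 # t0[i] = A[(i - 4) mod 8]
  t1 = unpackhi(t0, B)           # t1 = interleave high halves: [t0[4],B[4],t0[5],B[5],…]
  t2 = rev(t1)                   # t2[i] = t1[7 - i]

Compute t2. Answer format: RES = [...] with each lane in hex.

RES = [ 0x84  0xa6  0x78  0x78  0xb5  0xde  0x25  0xc8 ]

  t0: 2f 4c f0 71 c8 de 78 a6
  t1: c8 25 de b5 78 78 a6 84
  t2: 84 a6 78 78 b5 de 25 c8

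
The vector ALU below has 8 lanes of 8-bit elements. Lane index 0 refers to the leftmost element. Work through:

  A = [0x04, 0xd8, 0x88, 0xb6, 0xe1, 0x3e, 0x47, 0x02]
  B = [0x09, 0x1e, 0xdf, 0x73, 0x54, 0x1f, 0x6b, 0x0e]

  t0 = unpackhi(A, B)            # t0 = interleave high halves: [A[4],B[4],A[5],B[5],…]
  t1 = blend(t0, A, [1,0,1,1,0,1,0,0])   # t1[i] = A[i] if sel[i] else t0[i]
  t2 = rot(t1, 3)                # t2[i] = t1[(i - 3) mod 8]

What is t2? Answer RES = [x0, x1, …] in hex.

  t0: e1 54 3e 1f 47 6b 02 0e
  t1: 04 54 88 b6 47 3e 02 0e
  t2: 3e 02 0e 04 54 88 b6 47

RES = [0x3e, 0x02, 0x0e, 0x04, 0x54, 0x88, 0xb6, 0x47]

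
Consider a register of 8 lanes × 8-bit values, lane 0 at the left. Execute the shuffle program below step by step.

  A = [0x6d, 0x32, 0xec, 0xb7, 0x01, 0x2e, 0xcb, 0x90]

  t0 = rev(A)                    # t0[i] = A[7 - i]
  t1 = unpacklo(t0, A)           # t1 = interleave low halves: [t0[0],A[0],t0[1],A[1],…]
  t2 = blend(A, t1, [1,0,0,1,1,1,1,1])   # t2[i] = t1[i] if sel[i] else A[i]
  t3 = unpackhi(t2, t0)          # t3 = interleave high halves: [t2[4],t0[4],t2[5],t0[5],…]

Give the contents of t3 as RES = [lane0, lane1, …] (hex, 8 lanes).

RES = [ 0x2e  0xb7  0xec  0xec  0x01  0x32  0xb7  0x6d ]

→ t0 |90|cb|2e|01|b7|ec|32|6d|
→ t1 |90|6d|cb|32|2e|ec|01|b7|
→ t2 |90|32|ec|32|2e|ec|01|b7|
→ t3 |2e|b7|ec|ec|01|32|b7|6d|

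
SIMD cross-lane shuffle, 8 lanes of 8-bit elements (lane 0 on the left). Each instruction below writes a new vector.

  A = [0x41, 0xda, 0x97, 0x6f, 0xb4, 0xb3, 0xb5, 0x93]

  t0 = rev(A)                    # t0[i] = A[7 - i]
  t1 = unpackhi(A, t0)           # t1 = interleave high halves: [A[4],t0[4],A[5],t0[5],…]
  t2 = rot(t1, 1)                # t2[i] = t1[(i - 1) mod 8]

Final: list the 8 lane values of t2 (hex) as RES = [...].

  t0: 93 b5 b3 b4 6f 97 da 41
  t1: b4 6f b3 97 b5 da 93 41
  t2: 41 b4 6f b3 97 b5 da 93

RES = [ 0x41  0xb4  0x6f  0xb3  0x97  0xb5  0xda  0x93 ]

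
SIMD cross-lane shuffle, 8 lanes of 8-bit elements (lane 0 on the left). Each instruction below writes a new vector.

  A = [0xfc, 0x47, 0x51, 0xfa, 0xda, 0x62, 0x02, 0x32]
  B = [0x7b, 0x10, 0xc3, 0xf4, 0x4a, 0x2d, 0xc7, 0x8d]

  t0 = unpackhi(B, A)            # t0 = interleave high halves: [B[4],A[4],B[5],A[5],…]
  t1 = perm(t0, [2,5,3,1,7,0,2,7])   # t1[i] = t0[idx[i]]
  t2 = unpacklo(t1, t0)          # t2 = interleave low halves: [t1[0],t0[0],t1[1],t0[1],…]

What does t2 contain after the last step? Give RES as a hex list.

RES = [ 0x2d  0x4a  0x02  0xda  0x62  0x2d  0xda  0x62 ]

→ t0 |4a|da|2d|62|c7|02|8d|32|
→ t1 |2d|02|62|da|32|4a|2d|32|
→ t2 |2d|4a|02|da|62|2d|da|62|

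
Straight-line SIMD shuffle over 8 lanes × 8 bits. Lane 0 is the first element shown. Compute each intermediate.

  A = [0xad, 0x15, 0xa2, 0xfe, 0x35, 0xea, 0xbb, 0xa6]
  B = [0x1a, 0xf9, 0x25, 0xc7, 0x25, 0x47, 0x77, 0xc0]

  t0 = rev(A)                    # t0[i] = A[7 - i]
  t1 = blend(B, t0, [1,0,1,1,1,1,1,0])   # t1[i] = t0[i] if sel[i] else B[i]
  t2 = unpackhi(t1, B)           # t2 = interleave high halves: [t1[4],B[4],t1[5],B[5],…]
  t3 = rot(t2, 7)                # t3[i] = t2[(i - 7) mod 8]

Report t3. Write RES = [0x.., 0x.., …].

→ t0 |a6|bb|ea|35|fe|a2|15|ad|
→ t1 |a6|f9|ea|35|fe|a2|15|c0|
→ t2 |fe|25|a2|47|15|77|c0|c0|
→ t3 |25|a2|47|15|77|c0|c0|fe|

RES = [0x25, 0xa2, 0x47, 0x15, 0x77, 0xc0, 0xc0, 0xfe]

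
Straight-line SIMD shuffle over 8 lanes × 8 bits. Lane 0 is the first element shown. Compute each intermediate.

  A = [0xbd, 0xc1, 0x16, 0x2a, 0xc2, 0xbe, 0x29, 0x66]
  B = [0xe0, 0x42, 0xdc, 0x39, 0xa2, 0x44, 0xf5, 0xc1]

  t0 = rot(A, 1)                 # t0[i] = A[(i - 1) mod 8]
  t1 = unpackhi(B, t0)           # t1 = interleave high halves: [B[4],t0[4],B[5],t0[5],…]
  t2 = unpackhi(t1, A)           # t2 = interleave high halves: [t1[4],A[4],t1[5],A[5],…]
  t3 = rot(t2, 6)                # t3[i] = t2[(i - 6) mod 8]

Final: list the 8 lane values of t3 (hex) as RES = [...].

RES = [ 0xbe  0xbe  0xc1  0x29  0x29  0x66  0xf5  0xc2 ]

→ t0 |66|bd|c1|16|2a|c2|be|29|
→ t1 |a2|2a|44|c2|f5|be|c1|29|
→ t2 |f5|c2|be|be|c1|29|29|66|
→ t3 |be|be|c1|29|29|66|f5|c2|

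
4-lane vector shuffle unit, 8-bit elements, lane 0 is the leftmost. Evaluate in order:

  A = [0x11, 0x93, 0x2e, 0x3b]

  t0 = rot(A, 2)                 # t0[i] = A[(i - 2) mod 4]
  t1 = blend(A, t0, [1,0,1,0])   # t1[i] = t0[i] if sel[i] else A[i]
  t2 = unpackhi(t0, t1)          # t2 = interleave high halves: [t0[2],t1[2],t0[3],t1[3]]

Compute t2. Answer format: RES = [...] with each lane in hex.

RES = [0x11, 0x11, 0x93, 0x3b]

→ t0 |2e|3b|11|93|
→ t1 |2e|93|11|3b|
→ t2 |11|11|93|3b|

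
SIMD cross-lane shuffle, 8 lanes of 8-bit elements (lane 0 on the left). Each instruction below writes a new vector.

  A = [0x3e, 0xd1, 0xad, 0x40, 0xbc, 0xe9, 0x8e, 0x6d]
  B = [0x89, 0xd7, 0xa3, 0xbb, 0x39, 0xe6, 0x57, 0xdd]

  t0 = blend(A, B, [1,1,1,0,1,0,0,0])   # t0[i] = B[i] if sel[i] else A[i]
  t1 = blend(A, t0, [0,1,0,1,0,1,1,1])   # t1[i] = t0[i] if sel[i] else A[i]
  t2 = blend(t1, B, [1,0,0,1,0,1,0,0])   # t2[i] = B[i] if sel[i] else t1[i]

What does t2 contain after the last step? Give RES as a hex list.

RES = [ 0x89  0xd7  0xad  0xbb  0xbc  0xe6  0x8e  0x6d ]

  t0: 89 d7 a3 40 39 e9 8e 6d
  t1: 3e d7 ad 40 bc e9 8e 6d
  t2: 89 d7 ad bb bc e6 8e 6d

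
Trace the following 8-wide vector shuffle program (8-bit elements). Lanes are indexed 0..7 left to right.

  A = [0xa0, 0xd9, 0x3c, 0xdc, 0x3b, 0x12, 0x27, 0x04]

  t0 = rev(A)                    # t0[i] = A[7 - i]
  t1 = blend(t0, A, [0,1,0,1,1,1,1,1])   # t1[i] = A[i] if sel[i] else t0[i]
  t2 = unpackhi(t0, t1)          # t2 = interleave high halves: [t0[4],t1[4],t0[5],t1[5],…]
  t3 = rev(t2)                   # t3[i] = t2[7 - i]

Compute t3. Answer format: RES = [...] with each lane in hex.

  t0: 04 27 12 3b dc 3c d9 a0
  t1: 04 d9 12 dc 3b 12 27 04
  t2: dc 3b 3c 12 d9 27 a0 04
  t3: 04 a0 27 d9 12 3c 3b dc

RES = [0x04, 0xa0, 0x27, 0xd9, 0x12, 0x3c, 0x3b, 0xdc]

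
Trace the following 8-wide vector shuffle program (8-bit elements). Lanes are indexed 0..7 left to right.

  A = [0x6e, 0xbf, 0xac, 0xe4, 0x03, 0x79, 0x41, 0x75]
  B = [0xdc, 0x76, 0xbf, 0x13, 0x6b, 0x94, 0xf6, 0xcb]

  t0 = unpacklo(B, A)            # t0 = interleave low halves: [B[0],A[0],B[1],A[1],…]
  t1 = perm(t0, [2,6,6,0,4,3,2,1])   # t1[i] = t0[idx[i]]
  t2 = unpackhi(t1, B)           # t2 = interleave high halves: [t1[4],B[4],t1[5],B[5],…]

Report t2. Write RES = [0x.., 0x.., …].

RES = [ 0xbf  0x6b  0xbf  0x94  0x76  0xf6  0x6e  0xcb ]

  t0: dc 6e 76 bf bf ac 13 e4
  t1: 76 13 13 dc bf bf 76 6e
  t2: bf 6b bf 94 76 f6 6e cb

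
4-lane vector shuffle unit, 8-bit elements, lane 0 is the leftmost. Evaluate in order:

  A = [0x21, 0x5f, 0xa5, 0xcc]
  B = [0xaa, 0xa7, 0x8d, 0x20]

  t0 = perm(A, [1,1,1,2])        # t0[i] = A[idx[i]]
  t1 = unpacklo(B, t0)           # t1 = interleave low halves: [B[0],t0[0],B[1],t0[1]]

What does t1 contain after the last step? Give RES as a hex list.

→ t0 |5f|5f|5f|a5|
→ t1 |aa|5f|a7|5f|

RES = [0xaa, 0x5f, 0xa7, 0x5f]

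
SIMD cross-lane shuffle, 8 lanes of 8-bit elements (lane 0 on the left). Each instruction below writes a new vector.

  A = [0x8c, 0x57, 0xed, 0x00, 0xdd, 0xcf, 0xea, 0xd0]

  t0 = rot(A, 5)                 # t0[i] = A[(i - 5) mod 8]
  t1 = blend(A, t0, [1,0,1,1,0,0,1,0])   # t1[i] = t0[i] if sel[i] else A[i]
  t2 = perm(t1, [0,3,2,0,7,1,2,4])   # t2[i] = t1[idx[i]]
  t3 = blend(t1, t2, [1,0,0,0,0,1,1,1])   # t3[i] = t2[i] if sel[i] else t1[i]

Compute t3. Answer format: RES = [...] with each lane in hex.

RES = [0x00, 0x57, 0xcf, 0xea, 0xdd, 0x57, 0xcf, 0xdd]

t0 = [0x00, 0xdd, 0xcf, 0xea, 0xd0, 0x8c, 0x57, 0xed]
t1 = [0x00, 0x57, 0xcf, 0xea, 0xdd, 0xcf, 0x57, 0xd0]
t2 = [0x00, 0xea, 0xcf, 0x00, 0xd0, 0x57, 0xcf, 0xdd]
t3 = [0x00, 0x57, 0xcf, 0xea, 0xdd, 0x57, 0xcf, 0xdd]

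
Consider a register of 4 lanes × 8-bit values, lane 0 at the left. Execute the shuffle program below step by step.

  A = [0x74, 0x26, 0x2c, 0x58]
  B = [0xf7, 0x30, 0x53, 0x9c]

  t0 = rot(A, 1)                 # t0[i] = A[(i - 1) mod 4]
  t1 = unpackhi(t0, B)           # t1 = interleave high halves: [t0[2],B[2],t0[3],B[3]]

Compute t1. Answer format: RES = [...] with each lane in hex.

t0 = [0x58, 0x74, 0x26, 0x2c]
t1 = [0x26, 0x53, 0x2c, 0x9c]

RES = [0x26, 0x53, 0x2c, 0x9c]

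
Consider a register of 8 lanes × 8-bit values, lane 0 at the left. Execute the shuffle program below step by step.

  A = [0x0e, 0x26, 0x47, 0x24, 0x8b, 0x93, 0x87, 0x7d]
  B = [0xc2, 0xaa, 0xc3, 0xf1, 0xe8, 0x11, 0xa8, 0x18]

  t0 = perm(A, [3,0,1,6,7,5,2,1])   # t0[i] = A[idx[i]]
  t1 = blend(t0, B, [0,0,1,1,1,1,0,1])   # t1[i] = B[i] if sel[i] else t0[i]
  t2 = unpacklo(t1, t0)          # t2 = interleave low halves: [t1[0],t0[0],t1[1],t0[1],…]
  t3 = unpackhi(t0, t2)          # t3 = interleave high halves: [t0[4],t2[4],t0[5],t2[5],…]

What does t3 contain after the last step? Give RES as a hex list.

RES = [ 0x7d  0xc3  0x93  0x26  0x47  0xf1  0x26  0x87 ]

→ t0 |24|0e|26|87|7d|93|47|26|
→ t1 |24|0e|c3|f1|e8|11|47|18|
→ t2 |24|24|0e|0e|c3|26|f1|87|
→ t3 |7d|c3|93|26|47|f1|26|87|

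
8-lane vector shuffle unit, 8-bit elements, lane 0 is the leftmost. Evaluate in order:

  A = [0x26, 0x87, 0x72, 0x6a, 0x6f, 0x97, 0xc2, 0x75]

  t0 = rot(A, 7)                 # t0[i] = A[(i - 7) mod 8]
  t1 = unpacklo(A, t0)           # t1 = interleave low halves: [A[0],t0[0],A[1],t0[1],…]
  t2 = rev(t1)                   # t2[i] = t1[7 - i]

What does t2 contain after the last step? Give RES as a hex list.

RES = [0x6f, 0x6a, 0x6a, 0x72, 0x72, 0x87, 0x87, 0x26]

t0 = [0x87, 0x72, 0x6a, 0x6f, 0x97, 0xc2, 0x75, 0x26]
t1 = [0x26, 0x87, 0x87, 0x72, 0x72, 0x6a, 0x6a, 0x6f]
t2 = [0x6f, 0x6a, 0x6a, 0x72, 0x72, 0x87, 0x87, 0x26]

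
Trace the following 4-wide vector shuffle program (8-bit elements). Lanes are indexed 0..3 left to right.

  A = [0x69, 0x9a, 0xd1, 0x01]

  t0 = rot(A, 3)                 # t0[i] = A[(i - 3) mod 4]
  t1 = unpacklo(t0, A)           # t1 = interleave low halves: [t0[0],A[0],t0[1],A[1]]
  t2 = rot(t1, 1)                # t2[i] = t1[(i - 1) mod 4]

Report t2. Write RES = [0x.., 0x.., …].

RES = [ 0x9a  0x9a  0x69  0xd1 ]

→ t0 |9a|d1|01|69|
→ t1 |9a|69|d1|9a|
→ t2 |9a|9a|69|d1|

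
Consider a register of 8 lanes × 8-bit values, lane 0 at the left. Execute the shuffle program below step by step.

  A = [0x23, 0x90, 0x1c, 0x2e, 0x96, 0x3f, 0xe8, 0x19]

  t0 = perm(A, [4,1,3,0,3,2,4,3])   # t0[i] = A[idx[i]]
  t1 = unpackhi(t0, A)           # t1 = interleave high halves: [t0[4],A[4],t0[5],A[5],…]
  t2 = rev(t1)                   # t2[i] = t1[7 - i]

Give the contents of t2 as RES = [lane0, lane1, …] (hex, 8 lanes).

RES = [ 0x19  0x2e  0xe8  0x96  0x3f  0x1c  0x96  0x2e ]

t0 = [0x96, 0x90, 0x2e, 0x23, 0x2e, 0x1c, 0x96, 0x2e]
t1 = [0x2e, 0x96, 0x1c, 0x3f, 0x96, 0xe8, 0x2e, 0x19]
t2 = [0x19, 0x2e, 0xe8, 0x96, 0x3f, 0x1c, 0x96, 0x2e]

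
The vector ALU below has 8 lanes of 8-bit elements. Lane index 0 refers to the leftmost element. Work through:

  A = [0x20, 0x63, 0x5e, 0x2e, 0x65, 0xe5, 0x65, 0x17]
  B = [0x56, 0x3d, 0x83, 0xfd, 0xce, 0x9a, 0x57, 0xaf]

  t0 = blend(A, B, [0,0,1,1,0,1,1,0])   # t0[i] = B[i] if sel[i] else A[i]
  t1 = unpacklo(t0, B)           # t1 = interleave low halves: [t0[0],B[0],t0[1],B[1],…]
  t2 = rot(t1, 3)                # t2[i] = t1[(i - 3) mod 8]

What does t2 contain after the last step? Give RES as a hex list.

RES = [0x83, 0xfd, 0xfd, 0x20, 0x56, 0x63, 0x3d, 0x83]

  t0: 20 63 83 fd 65 9a 57 17
  t1: 20 56 63 3d 83 83 fd fd
  t2: 83 fd fd 20 56 63 3d 83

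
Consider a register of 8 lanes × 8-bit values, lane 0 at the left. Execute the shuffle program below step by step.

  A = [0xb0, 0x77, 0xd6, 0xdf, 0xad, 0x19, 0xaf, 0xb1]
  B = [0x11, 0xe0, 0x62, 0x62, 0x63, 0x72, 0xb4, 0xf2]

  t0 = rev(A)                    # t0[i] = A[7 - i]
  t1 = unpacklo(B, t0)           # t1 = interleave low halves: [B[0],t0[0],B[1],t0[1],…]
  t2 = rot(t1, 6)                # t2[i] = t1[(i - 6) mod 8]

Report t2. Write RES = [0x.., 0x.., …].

RES = [0xe0, 0xaf, 0x62, 0x19, 0x62, 0xad, 0x11, 0xb1]

→ t0 |b1|af|19|ad|df|d6|77|b0|
→ t1 |11|b1|e0|af|62|19|62|ad|
→ t2 |e0|af|62|19|62|ad|11|b1|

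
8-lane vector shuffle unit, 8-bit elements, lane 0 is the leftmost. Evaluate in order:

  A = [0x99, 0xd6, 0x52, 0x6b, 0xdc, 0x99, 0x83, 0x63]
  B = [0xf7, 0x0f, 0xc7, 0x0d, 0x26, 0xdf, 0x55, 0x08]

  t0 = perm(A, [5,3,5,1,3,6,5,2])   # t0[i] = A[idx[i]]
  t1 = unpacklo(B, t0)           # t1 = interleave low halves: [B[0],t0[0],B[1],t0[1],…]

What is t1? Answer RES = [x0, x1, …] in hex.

RES = [ 0xf7  0x99  0x0f  0x6b  0xc7  0x99  0x0d  0xd6 ]

t0 = [0x99, 0x6b, 0x99, 0xd6, 0x6b, 0x83, 0x99, 0x52]
t1 = [0xf7, 0x99, 0x0f, 0x6b, 0xc7, 0x99, 0x0d, 0xd6]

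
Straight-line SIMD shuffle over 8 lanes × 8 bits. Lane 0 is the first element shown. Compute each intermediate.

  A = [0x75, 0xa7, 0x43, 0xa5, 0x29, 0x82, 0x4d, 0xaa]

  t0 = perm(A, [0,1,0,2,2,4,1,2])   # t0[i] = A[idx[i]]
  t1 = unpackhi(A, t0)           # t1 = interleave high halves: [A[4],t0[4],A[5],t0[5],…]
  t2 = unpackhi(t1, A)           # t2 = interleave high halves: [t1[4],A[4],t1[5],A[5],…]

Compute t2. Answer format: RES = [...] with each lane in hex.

RES = [0x4d, 0x29, 0xa7, 0x82, 0xaa, 0x4d, 0x43, 0xaa]

t0 = [0x75, 0xa7, 0x75, 0x43, 0x43, 0x29, 0xa7, 0x43]
t1 = [0x29, 0x43, 0x82, 0x29, 0x4d, 0xa7, 0xaa, 0x43]
t2 = [0x4d, 0x29, 0xa7, 0x82, 0xaa, 0x4d, 0x43, 0xaa]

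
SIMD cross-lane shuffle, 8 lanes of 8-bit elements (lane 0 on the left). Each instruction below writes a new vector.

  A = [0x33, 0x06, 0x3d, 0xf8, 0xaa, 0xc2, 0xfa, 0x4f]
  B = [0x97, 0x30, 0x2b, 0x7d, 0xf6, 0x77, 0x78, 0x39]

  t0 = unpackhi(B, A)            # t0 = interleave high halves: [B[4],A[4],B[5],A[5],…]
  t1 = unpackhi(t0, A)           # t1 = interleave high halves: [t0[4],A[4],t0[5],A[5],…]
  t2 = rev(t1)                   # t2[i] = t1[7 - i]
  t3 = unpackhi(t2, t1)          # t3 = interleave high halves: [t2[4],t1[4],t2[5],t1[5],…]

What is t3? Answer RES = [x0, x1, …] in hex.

RES = [0xc2, 0x39, 0xfa, 0xfa, 0xaa, 0x4f, 0x78, 0x4f]

→ t0 |f6|aa|77|c2|78|fa|39|4f|
→ t1 |78|aa|fa|c2|39|fa|4f|4f|
→ t2 |4f|4f|fa|39|c2|fa|aa|78|
→ t3 |c2|39|fa|fa|aa|4f|78|4f|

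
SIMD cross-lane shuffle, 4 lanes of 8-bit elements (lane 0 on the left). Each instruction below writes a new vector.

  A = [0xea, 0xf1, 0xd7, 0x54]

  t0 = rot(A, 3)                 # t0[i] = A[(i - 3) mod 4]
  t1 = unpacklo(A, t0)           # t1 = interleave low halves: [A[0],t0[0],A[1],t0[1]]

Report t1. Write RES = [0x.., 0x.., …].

→ t0 |f1|d7|54|ea|
→ t1 |ea|f1|f1|d7|

RES = [ 0xea  0xf1  0xf1  0xd7 ]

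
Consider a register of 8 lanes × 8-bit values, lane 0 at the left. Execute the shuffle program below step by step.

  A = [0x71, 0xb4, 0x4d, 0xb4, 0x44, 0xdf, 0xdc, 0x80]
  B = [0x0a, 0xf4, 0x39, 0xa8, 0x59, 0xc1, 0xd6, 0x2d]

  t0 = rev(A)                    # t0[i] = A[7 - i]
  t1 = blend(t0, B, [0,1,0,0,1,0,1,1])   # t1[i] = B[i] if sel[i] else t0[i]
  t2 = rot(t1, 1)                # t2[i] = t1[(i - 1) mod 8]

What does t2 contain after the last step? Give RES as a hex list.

RES = [ 0x2d  0x80  0xf4  0xdf  0x44  0x59  0x4d  0xd6 ]

→ t0 |80|dc|df|44|b4|4d|b4|71|
→ t1 |80|f4|df|44|59|4d|d6|2d|
→ t2 |2d|80|f4|df|44|59|4d|d6|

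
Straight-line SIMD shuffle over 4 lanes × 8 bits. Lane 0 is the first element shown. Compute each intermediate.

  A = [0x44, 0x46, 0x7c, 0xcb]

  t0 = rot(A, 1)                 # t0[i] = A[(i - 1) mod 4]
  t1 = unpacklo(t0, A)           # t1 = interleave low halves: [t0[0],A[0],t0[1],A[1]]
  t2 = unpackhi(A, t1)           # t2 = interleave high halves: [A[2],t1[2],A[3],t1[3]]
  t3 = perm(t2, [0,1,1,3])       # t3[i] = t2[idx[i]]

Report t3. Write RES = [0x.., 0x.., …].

RES = [ 0x7c  0x44  0x44  0x46 ]

t0 = [0xcb, 0x44, 0x46, 0x7c]
t1 = [0xcb, 0x44, 0x44, 0x46]
t2 = [0x7c, 0x44, 0xcb, 0x46]
t3 = [0x7c, 0x44, 0x44, 0x46]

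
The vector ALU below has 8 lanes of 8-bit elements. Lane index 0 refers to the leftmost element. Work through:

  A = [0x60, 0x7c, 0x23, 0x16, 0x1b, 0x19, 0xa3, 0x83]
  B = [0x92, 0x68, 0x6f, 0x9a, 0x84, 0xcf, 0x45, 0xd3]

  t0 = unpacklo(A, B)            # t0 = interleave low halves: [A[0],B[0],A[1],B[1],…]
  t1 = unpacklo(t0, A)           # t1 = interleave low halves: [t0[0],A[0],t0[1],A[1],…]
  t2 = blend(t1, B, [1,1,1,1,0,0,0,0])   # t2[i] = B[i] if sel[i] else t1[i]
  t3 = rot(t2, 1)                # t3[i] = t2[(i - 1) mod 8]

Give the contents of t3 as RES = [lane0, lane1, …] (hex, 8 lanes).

RES = [0x16, 0x92, 0x68, 0x6f, 0x9a, 0x7c, 0x23, 0x68]

  t0: 60 92 7c 68 23 6f 16 9a
  t1: 60 60 92 7c 7c 23 68 16
  t2: 92 68 6f 9a 7c 23 68 16
  t3: 16 92 68 6f 9a 7c 23 68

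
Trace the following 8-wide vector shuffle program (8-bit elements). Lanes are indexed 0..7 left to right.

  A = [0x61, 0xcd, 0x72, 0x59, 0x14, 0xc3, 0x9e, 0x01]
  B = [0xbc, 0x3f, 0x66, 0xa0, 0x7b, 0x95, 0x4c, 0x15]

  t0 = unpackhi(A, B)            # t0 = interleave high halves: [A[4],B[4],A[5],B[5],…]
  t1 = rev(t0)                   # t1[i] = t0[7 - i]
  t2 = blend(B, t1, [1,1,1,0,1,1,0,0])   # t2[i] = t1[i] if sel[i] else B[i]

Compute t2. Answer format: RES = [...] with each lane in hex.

RES = [ 0x15  0x01  0x4c  0xa0  0x95  0xc3  0x4c  0x15 ]

→ t0 |14|7b|c3|95|9e|4c|01|15|
→ t1 |15|01|4c|9e|95|c3|7b|14|
→ t2 |15|01|4c|a0|95|c3|4c|15|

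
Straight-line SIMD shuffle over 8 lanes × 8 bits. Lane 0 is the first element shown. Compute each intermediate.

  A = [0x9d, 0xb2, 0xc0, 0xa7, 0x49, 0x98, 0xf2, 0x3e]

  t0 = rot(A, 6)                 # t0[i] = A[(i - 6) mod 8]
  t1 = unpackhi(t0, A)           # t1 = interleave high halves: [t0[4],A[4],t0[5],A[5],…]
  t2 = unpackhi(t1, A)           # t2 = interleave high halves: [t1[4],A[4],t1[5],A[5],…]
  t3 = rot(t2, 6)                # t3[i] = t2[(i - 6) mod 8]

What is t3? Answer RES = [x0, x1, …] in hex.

RES = [ 0xf2  0x98  0xb2  0xf2  0x3e  0x3e  0x9d  0x49 ]

  t0: c0 a7 49 98 f2 3e 9d b2
  t1: f2 49 3e 98 9d f2 b2 3e
  t2: 9d 49 f2 98 b2 f2 3e 3e
  t3: f2 98 b2 f2 3e 3e 9d 49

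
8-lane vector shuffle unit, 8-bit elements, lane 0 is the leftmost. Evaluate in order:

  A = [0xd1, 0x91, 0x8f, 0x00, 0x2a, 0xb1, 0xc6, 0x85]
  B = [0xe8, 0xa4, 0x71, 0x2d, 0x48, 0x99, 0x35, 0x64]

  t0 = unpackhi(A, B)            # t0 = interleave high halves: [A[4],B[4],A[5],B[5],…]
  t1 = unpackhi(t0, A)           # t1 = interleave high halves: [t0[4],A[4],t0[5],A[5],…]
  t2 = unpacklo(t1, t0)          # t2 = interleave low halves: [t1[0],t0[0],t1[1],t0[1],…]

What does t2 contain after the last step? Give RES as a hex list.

t0 = [0x2a, 0x48, 0xb1, 0x99, 0xc6, 0x35, 0x85, 0x64]
t1 = [0xc6, 0x2a, 0x35, 0xb1, 0x85, 0xc6, 0x64, 0x85]
t2 = [0xc6, 0x2a, 0x2a, 0x48, 0x35, 0xb1, 0xb1, 0x99]

RES = [ 0xc6  0x2a  0x2a  0x48  0x35  0xb1  0xb1  0x99 ]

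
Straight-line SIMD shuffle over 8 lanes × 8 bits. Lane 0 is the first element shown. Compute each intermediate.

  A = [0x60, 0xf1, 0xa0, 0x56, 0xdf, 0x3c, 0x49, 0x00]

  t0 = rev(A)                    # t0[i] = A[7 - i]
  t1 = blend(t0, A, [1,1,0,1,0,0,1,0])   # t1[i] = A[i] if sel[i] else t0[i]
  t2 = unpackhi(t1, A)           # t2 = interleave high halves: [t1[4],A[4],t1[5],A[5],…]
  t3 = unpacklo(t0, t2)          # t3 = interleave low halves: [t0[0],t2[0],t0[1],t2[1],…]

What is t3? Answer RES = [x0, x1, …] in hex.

RES = [0x00, 0x56, 0x49, 0xdf, 0x3c, 0xa0, 0xdf, 0x3c]

→ t0 |00|49|3c|df|56|a0|f1|60|
→ t1 |60|f1|3c|56|56|a0|49|60|
→ t2 |56|df|a0|3c|49|49|60|00|
→ t3 |00|56|49|df|3c|a0|df|3c|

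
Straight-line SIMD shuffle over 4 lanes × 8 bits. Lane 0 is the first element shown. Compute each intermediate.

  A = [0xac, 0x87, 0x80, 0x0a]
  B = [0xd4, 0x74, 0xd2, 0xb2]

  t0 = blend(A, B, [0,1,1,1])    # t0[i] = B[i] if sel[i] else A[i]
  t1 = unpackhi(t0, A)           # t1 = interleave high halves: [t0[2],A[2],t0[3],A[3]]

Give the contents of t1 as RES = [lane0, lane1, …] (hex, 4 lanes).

RES = [ 0xd2  0x80  0xb2  0x0a ]

t0 = [0xac, 0x74, 0xd2, 0xb2]
t1 = [0xd2, 0x80, 0xb2, 0x0a]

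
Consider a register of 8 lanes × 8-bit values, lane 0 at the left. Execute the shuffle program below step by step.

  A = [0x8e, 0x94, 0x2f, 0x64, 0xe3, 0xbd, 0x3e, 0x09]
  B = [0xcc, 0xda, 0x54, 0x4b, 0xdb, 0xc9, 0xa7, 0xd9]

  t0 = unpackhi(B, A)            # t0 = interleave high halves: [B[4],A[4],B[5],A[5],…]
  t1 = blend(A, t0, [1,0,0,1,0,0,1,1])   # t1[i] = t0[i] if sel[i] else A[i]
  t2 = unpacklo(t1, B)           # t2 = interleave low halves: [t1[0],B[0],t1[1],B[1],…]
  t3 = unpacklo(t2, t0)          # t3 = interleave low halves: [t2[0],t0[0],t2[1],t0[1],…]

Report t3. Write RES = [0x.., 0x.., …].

RES = [ 0xdb  0xdb  0xcc  0xe3  0x94  0xc9  0xda  0xbd ]

t0 = [0xdb, 0xe3, 0xc9, 0xbd, 0xa7, 0x3e, 0xd9, 0x09]
t1 = [0xdb, 0x94, 0x2f, 0xbd, 0xe3, 0xbd, 0xd9, 0x09]
t2 = [0xdb, 0xcc, 0x94, 0xda, 0x2f, 0x54, 0xbd, 0x4b]
t3 = [0xdb, 0xdb, 0xcc, 0xe3, 0x94, 0xc9, 0xda, 0xbd]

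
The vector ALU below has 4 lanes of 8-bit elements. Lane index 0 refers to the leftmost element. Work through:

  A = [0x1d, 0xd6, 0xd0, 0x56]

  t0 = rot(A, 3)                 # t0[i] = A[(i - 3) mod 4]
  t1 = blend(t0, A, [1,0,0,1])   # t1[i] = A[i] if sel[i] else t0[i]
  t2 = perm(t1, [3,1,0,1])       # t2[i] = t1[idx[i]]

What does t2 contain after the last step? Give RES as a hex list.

t0 = [0xd6, 0xd0, 0x56, 0x1d]
t1 = [0x1d, 0xd0, 0x56, 0x56]
t2 = [0x56, 0xd0, 0x1d, 0xd0]

RES = [ 0x56  0xd0  0x1d  0xd0 ]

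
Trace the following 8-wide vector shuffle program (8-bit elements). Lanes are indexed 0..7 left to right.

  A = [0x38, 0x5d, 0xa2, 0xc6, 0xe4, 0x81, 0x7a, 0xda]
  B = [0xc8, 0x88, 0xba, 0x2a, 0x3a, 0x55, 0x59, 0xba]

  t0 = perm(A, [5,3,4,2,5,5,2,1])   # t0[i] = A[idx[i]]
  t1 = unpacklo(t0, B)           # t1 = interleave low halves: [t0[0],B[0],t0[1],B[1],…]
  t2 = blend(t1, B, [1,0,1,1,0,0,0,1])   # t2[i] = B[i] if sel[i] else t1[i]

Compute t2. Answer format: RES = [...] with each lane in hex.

→ t0 |81|c6|e4|a2|81|81|a2|5d|
→ t1 |81|c8|c6|88|e4|ba|a2|2a|
→ t2 |c8|c8|ba|2a|e4|ba|a2|ba|

RES = [ 0xc8  0xc8  0xba  0x2a  0xe4  0xba  0xa2  0xba ]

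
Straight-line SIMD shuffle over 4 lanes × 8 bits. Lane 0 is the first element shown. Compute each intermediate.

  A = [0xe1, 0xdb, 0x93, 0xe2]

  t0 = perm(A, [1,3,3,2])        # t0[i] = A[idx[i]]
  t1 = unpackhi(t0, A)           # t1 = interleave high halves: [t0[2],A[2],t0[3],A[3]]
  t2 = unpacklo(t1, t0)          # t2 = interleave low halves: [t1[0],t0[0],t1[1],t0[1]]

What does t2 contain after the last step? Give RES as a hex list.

RES = [0xe2, 0xdb, 0x93, 0xe2]

  t0: db e2 e2 93
  t1: e2 93 93 e2
  t2: e2 db 93 e2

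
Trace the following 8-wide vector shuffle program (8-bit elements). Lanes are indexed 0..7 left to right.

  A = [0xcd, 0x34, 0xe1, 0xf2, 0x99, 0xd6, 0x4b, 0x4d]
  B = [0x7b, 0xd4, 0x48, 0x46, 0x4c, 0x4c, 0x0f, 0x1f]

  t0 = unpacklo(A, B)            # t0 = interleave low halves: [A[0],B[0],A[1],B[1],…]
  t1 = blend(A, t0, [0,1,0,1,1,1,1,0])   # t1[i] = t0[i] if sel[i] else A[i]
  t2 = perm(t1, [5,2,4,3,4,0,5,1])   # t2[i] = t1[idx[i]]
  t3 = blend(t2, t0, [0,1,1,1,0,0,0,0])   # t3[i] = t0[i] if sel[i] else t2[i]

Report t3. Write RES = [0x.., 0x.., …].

→ t0 |cd|7b|34|d4|e1|48|f2|46|
→ t1 |cd|7b|e1|d4|e1|48|f2|4d|
→ t2 |48|e1|e1|d4|e1|cd|48|7b|
→ t3 |48|7b|34|d4|e1|cd|48|7b|

RES = [0x48, 0x7b, 0x34, 0xd4, 0xe1, 0xcd, 0x48, 0x7b]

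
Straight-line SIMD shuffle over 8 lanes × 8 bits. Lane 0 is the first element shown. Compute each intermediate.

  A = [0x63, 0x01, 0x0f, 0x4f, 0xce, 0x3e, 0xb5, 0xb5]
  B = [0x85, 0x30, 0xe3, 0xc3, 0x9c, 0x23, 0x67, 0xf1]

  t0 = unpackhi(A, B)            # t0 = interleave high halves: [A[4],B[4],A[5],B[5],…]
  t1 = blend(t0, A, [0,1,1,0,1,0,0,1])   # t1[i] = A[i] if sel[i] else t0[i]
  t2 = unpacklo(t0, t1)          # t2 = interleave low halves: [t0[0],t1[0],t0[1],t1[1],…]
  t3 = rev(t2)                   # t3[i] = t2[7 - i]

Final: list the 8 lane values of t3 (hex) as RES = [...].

RES = [ 0x23  0x23  0x0f  0x3e  0x01  0x9c  0xce  0xce ]

→ t0 |ce|9c|3e|23|b5|67|b5|f1|
→ t1 |ce|01|0f|23|ce|67|b5|b5|
→ t2 |ce|ce|9c|01|3e|0f|23|23|
→ t3 |23|23|0f|3e|01|9c|ce|ce|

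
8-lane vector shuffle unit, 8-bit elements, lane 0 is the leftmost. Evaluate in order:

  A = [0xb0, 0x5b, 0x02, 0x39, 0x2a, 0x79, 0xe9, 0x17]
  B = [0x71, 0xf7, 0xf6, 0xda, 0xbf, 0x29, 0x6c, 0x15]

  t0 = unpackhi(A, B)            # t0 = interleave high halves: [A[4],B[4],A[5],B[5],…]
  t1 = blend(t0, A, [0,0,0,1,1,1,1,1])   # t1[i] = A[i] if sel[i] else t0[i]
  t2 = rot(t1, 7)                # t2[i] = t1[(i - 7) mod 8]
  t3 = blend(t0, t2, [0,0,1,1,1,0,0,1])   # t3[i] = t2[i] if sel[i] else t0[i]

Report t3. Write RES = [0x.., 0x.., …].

RES = [ 0x2a  0xbf  0x39  0x2a  0x79  0x6c  0x17  0x2a ]

→ t0 |2a|bf|79|29|e9|6c|17|15|
→ t1 |2a|bf|79|39|2a|79|e9|17|
→ t2 |bf|79|39|2a|79|e9|17|2a|
→ t3 |2a|bf|39|2a|79|6c|17|2a|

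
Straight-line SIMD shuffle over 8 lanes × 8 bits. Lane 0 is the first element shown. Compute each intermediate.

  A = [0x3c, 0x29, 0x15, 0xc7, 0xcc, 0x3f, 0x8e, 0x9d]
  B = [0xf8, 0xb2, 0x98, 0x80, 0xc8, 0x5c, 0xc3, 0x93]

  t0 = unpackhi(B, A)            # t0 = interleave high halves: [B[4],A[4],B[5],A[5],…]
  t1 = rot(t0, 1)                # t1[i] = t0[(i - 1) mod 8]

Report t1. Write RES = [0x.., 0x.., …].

RES = [ 0x9d  0xc8  0xcc  0x5c  0x3f  0xc3  0x8e  0x93 ]

  t0: c8 cc 5c 3f c3 8e 93 9d
  t1: 9d c8 cc 5c 3f c3 8e 93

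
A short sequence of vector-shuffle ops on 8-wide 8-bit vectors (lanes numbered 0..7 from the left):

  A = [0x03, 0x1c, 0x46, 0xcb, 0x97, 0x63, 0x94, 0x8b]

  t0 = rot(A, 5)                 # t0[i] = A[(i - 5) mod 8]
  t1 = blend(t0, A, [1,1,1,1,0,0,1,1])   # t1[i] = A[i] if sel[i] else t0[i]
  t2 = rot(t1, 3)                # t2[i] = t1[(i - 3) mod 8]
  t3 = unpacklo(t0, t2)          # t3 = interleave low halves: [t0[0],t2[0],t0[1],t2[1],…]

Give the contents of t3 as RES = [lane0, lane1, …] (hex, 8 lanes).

  t0: cb 97 63 94 8b 03 1c 46
  t1: 03 1c 46 cb 8b 03 94 8b
  t2: 03 94 8b 03 1c 46 cb 8b
  t3: cb 03 97 94 63 8b 94 03

RES = [0xcb, 0x03, 0x97, 0x94, 0x63, 0x8b, 0x94, 0x03]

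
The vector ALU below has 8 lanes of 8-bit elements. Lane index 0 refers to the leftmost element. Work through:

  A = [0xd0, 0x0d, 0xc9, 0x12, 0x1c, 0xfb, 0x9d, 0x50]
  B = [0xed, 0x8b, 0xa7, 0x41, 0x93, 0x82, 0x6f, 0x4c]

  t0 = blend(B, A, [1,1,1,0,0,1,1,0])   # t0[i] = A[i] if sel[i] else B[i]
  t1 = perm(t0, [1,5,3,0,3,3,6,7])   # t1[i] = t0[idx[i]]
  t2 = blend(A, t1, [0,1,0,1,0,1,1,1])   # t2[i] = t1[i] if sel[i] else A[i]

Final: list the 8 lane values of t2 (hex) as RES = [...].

  t0: d0 0d c9 41 93 fb 9d 4c
  t1: 0d fb 41 d0 41 41 9d 4c
  t2: d0 fb c9 d0 1c 41 9d 4c

RES = [0xd0, 0xfb, 0xc9, 0xd0, 0x1c, 0x41, 0x9d, 0x4c]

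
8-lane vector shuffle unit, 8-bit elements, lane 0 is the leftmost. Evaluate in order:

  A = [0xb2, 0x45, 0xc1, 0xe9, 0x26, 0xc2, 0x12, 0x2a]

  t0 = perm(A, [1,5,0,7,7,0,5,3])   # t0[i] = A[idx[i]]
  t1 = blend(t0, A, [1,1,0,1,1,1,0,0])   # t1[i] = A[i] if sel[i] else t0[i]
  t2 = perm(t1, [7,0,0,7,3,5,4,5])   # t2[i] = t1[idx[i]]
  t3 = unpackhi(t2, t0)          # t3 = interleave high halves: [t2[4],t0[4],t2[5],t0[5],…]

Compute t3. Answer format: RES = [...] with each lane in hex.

RES = [ 0xe9  0x2a  0xc2  0xb2  0x26  0xc2  0xc2  0xe9 ]

t0 = [0x45, 0xc2, 0xb2, 0x2a, 0x2a, 0xb2, 0xc2, 0xe9]
t1 = [0xb2, 0x45, 0xb2, 0xe9, 0x26, 0xc2, 0xc2, 0xe9]
t2 = [0xe9, 0xb2, 0xb2, 0xe9, 0xe9, 0xc2, 0x26, 0xc2]
t3 = [0xe9, 0x2a, 0xc2, 0xb2, 0x26, 0xc2, 0xc2, 0xe9]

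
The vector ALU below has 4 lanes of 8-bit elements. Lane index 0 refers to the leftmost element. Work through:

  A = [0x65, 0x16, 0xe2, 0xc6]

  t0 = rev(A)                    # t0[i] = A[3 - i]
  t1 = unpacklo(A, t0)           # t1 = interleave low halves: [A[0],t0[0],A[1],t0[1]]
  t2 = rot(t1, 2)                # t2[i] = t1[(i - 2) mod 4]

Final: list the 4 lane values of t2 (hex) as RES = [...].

  t0: c6 e2 16 65
  t1: 65 c6 16 e2
  t2: 16 e2 65 c6

RES = [ 0x16  0xe2  0x65  0xc6 ]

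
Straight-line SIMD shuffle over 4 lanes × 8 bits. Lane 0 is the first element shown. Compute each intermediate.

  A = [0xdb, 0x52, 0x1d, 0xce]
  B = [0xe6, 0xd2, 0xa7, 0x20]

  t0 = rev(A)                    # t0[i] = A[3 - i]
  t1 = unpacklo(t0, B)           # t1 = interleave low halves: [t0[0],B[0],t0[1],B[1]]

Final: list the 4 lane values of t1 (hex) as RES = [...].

→ t0 |ce|1d|52|db|
→ t1 |ce|e6|1d|d2|

RES = [0xce, 0xe6, 0x1d, 0xd2]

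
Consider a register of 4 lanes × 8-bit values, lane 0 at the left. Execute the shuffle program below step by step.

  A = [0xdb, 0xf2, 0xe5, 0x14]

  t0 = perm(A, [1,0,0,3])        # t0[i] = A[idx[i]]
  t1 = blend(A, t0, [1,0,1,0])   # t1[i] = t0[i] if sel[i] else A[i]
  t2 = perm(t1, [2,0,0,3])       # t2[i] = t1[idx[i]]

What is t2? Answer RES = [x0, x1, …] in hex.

t0 = [0xf2, 0xdb, 0xdb, 0x14]
t1 = [0xf2, 0xf2, 0xdb, 0x14]
t2 = [0xdb, 0xf2, 0xf2, 0x14]

RES = [0xdb, 0xf2, 0xf2, 0x14]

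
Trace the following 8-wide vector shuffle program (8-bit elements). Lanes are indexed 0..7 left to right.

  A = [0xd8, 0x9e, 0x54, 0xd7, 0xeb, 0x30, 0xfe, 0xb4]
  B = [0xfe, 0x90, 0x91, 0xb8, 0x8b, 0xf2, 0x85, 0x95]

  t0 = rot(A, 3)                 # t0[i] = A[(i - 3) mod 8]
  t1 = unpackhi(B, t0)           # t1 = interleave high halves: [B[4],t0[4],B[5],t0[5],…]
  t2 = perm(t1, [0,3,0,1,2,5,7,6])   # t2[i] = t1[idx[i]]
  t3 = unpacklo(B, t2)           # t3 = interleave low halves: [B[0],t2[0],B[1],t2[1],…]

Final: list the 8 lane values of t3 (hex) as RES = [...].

t0 = [0x30, 0xfe, 0xb4, 0xd8, 0x9e, 0x54, 0xd7, 0xeb]
t1 = [0x8b, 0x9e, 0xf2, 0x54, 0x85, 0xd7, 0x95, 0xeb]
t2 = [0x8b, 0x54, 0x8b, 0x9e, 0xf2, 0xd7, 0xeb, 0x95]
t3 = [0xfe, 0x8b, 0x90, 0x54, 0x91, 0x8b, 0xb8, 0x9e]

RES = [0xfe, 0x8b, 0x90, 0x54, 0x91, 0x8b, 0xb8, 0x9e]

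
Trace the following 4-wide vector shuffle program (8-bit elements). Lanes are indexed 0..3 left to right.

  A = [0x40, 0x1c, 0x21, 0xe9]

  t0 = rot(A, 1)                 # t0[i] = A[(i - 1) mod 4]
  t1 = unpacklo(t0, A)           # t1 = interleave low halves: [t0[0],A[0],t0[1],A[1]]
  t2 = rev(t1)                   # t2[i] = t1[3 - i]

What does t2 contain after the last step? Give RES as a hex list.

RES = [ 0x1c  0x40  0x40  0xe9 ]

  t0: e9 40 1c 21
  t1: e9 40 40 1c
  t2: 1c 40 40 e9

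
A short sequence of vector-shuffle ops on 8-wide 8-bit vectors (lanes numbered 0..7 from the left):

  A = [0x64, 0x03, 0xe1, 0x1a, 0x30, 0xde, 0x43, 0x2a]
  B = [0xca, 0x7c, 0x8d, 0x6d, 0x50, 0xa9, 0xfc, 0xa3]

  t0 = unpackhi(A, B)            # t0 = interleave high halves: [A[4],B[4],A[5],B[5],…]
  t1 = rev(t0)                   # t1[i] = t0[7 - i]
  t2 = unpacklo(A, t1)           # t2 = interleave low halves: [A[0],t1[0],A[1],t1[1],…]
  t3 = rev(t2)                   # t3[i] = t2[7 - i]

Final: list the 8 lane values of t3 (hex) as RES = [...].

t0 = [0x30, 0x50, 0xde, 0xa9, 0x43, 0xfc, 0x2a, 0xa3]
t1 = [0xa3, 0x2a, 0xfc, 0x43, 0xa9, 0xde, 0x50, 0x30]
t2 = [0x64, 0xa3, 0x03, 0x2a, 0xe1, 0xfc, 0x1a, 0x43]
t3 = [0x43, 0x1a, 0xfc, 0xe1, 0x2a, 0x03, 0xa3, 0x64]

RES = [0x43, 0x1a, 0xfc, 0xe1, 0x2a, 0x03, 0xa3, 0x64]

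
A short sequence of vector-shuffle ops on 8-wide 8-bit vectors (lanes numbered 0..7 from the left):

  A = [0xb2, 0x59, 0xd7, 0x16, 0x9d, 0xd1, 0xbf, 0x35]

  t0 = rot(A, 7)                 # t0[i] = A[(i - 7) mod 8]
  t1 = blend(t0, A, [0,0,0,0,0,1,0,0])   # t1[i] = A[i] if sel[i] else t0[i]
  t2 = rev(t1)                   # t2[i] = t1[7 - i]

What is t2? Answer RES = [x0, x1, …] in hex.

RES = [ 0xb2  0x35  0xd1  0xd1  0x9d  0x16  0xd7  0x59 ]

→ t0 |59|d7|16|9d|d1|bf|35|b2|
→ t1 |59|d7|16|9d|d1|d1|35|b2|
→ t2 |b2|35|d1|d1|9d|16|d7|59|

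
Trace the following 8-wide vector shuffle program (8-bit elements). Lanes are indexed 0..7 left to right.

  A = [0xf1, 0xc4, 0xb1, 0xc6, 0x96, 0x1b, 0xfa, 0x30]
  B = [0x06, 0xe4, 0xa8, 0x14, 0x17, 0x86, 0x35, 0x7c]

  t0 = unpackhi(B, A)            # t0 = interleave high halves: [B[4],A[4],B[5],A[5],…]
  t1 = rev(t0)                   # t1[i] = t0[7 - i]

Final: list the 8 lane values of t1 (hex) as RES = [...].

→ t0 |17|96|86|1b|35|fa|7c|30|
→ t1 |30|7c|fa|35|1b|86|96|17|

RES = [ 0x30  0x7c  0xfa  0x35  0x1b  0x86  0x96  0x17 ]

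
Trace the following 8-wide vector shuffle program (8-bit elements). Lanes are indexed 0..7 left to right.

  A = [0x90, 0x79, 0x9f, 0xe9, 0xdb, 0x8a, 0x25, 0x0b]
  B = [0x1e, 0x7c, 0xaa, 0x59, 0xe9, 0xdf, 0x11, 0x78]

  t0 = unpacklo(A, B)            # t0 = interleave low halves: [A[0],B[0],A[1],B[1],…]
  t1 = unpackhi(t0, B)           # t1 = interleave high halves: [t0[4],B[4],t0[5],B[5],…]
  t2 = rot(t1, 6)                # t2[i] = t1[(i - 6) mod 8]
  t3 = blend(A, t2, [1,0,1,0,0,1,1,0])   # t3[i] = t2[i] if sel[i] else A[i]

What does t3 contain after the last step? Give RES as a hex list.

t0 = [0x90, 0x1e, 0x79, 0x7c, 0x9f, 0xaa, 0xe9, 0x59]
t1 = [0x9f, 0xe9, 0xaa, 0xdf, 0xe9, 0x11, 0x59, 0x78]
t2 = [0xaa, 0xdf, 0xe9, 0x11, 0x59, 0x78, 0x9f, 0xe9]
t3 = [0xaa, 0x79, 0xe9, 0xe9, 0xdb, 0x78, 0x9f, 0x0b]

RES = [0xaa, 0x79, 0xe9, 0xe9, 0xdb, 0x78, 0x9f, 0x0b]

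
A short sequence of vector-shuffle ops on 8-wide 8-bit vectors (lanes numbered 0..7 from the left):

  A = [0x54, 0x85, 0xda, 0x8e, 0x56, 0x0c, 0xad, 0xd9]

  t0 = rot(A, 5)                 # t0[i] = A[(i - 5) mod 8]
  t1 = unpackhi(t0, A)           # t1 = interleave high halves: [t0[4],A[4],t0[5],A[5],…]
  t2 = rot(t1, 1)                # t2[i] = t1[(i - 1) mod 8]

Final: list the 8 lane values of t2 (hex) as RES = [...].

RES = [ 0xd9  0xd9  0x56  0x54  0x0c  0x85  0xad  0xda ]

→ t0 |8e|56|0c|ad|d9|54|85|da|
→ t1 |d9|56|54|0c|85|ad|da|d9|
→ t2 |d9|d9|56|54|0c|85|ad|da|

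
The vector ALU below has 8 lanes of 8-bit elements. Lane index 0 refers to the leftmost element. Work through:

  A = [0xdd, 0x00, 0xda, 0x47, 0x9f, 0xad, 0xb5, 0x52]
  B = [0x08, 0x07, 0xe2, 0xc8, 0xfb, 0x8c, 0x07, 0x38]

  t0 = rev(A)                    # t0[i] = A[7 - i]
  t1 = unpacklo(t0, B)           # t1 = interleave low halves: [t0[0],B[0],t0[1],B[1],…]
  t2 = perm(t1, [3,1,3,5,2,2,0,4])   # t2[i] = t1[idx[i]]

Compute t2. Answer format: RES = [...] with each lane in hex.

t0 = [0x52, 0xb5, 0xad, 0x9f, 0x47, 0xda, 0x00, 0xdd]
t1 = [0x52, 0x08, 0xb5, 0x07, 0xad, 0xe2, 0x9f, 0xc8]
t2 = [0x07, 0x08, 0x07, 0xe2, 0xb5, 0xb5, 0x52, 0xad]

RES = [0x07, 0x08, 0x07, 0xe2, 0xb5, 0xb5, 0x52, 0xad]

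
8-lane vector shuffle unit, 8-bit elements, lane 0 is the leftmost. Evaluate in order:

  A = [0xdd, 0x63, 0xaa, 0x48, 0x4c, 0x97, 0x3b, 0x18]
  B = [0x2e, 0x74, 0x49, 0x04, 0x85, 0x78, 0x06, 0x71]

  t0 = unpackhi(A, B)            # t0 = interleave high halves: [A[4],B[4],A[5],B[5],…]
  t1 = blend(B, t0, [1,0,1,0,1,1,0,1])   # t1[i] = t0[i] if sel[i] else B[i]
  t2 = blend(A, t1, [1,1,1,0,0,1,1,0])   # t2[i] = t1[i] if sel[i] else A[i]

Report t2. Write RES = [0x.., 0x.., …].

t0 = [0x4c, 0x85, 0x97, 0x78, 0x3b, 0x06, 0x18, 0x71]
t1 = [0x4c, 0x74, 0x97, 0x04, 0x3b, 0x06, 0x06, 0x71]
t2 = [0x4c, 0x74, 0x97, 0x48, 0x4c, 0x06, 0x06, 0x18]

RES = [0x4c, 0x74, 0x97, 0x48, 0x4c, 0x06, 0x06, 0x18]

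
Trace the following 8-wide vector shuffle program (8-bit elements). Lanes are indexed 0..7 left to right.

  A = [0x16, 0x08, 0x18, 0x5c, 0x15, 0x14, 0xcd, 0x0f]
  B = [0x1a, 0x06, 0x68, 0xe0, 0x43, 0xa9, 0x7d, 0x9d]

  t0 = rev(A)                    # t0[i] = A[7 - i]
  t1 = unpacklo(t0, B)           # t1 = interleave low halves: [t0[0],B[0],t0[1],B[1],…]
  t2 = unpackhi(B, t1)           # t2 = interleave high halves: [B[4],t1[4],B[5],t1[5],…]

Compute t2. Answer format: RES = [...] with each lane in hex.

→ t0 |0f|cd|14|15|5c|18|08|16|
→ t1 |0f|1a|cd|06|14|68|15|e0|
→ t2 |43|14|a9|68|7d|15|9d|e0|

RES = [ 0x43  0x14  0xa9  0x68  0x7d  0x15  0x9d  0xe0 ]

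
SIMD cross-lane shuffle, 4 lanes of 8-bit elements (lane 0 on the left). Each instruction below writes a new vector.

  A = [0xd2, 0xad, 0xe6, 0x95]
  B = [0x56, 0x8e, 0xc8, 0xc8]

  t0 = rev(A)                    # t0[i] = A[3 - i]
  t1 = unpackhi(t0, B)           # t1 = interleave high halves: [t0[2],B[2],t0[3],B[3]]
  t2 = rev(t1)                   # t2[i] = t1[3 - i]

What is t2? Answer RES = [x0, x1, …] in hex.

→ t0 |95|e6|ad|d2|
→ t1 |ad|c8|d2|c8|
→ t2 |c8|d2|c8|ad|

RES = [ 0xc8  0xd2  0xc8  0xad ]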